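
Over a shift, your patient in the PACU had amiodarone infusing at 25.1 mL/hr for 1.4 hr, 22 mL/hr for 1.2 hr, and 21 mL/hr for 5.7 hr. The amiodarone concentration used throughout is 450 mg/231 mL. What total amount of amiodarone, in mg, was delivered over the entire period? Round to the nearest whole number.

353 mg

Concentration = 450 mg ÷ 231 mL = 1.948052 mg/mL
Stage 1: 25.1 mL/hr × 1.4 hr = 35.14 mL → 35.14 mL × 1.948052 mg/mL = 68.45455 mg
Stage 2: 22 mL/hr × 1.2 hr = 26.4 mL → 26.4 mL × 1.948052 mg/mL = 51.42857 mg
Stage 3: 21 mL/hr × 5.7 hr = 119.7 mL → 119.7 mL × 1.948052 mg/mL = 233.1818 mg
Total = 68.45455 + 51.42857 + 233.1818 = 353.0649 mg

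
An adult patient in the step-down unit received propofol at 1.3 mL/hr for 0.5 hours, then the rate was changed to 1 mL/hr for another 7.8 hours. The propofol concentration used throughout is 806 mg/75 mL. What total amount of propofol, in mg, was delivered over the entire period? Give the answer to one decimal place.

90.8 mg

Concentration = 806 mg ÷ 75 mL = 10.74667 mg/mL
Stage 1: 1.3 mL/hr × 0.5 hr = 0.65 mL → 0.65 mL × 10.74667 mg/mL = 6.985333 mg
Stage 2: 1 mL/hr × 7.8 hr = 7.8 mL → 7.8 mL × 10.74667 mg/mL = 83.824 mg
Total = 6.985333 + 83.824 = 90.80933 mg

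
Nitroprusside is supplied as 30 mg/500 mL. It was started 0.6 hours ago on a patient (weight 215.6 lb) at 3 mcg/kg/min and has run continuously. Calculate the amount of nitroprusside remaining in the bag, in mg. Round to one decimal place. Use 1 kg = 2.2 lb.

19.4 mg

Weight = 215.6 lb ÷ 2.2 lb/kg = 98 kg
Dose = 3 mcg/kg/min × 98 kg = 294 mcg/min
294 mcg/min × 60 min/hr = 17640 mcg/hr
Concentration = 30 mg ÷ 500 mL = 0.06 mg/mL = 60 mcg/mL
Rate = 17640 mcg/hr ÷ 60 mcg/mL = 294 mL/hr
Volume infused = 294 mL/hr × 0.6 hr = 176.4 mL
Volume remaining = 500 − 176.4 = 323.6 mL
Drug remaining = 323.6 mL × 60 mcg/mL = 19416 mcg = 19.416 mg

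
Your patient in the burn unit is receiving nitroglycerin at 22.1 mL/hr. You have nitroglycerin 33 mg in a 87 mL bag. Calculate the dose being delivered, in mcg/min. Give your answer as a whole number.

140 mcg/min

Concentration = 33 mg ÷ 87 mL = 0.3793103 mg/mL = 379.3103 mcg/mL
Drug rate = 22.1 mL/hr × 379.3103 mcg/mL = 8382.759 mcg/hr
8382.759 mcg/hr ÷ 60 min/hr = 139.7126 mcg/min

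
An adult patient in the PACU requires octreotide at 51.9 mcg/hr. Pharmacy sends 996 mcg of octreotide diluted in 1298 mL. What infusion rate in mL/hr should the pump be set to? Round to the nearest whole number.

68 mL/hr

Concentration = 996 mcg ÷ 1298 mL = 0.7673344 mcg/mL
Rate = 51.9 mcg/hr ÷ 0.7673344 mcg/mL = 67.63675 mL/hr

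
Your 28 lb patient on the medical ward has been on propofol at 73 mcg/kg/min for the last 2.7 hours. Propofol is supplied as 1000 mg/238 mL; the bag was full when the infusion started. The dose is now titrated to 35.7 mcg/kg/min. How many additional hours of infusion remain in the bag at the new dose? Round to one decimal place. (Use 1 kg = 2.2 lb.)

31.2 hours

Initial rate:
Weight = 28 lb ÷ 2.2 lb/kg = 12.72727 kg
Dose = 73 mcg/kg/min × 12.72727 kg = 929.0909 mcg/min
929.0909 mcg/min × 60 min/hr = 55745.45 mcg/hr
Concentration = 1000 mg ÷ 238 mL = 4.201681 mg/mL = 4201.681 mcg/mL
Rate = 55745.45 mcg/hr ÷ 4201.681 mcg/mL = 13.26742 mL/hr
Volume infused so far = 13.26742 mL/hr × 2.7 hr = 35.82203 mL
Volume remaining = 238 − 35.82203 = 202.178 mL
New rate:
Dose = 35.7 mcg/kg/min × 12.72727 kg = 454.3636 mcg/min
454.3636 mcg/min × 60 min/hr = 27261.82 mcg/hr
Rate = 27261.82 mcg/hr ÷ 4201.681 mcg/mL = 6.488313 mL/hr
Time remaining = 202.178 mL ÷ 6.488313 mL/hr = 31.16033 hr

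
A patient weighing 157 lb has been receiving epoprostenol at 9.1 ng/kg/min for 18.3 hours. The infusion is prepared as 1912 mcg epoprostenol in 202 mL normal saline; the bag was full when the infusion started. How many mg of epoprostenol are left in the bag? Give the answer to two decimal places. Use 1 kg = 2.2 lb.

1.20 mg

Weight = 157 lb ÷ 2.2 lb/kg = 71.36364 kg
Dose = 9.1 ng/kg/min × 71.36364 kg = 649.4091 ng/min
649.4091 ng/min × 60 min/hr = 38964.55 ng/hr
Concentration = 1912 mcg ÷ 202 mL = 9.465347 mcg/mL = 9465.347 ng/mL
Rate = 38964.55 ng/hr ÷ 9465.347 ng/mL = 4.116547 mL/hr
Volume infused = 4.116547 mL/hr × 18.3 hr = 75.33281 mL
Volume remaining = 202 − 75.33281 = 126.6672 mL
Drug remaining = 126.6672 mL × 9465.347 ng/mL = 1198949 ng = 1.198949 mg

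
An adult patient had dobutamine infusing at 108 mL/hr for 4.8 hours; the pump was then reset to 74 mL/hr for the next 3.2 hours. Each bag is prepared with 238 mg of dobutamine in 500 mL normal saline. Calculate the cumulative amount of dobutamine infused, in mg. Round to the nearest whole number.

Concentration = 238 mg ÷ 500 mL = 0.476 mg/mL
Stage 1: 108 mL/hr × 4.8 hr = 518.4 mL → 518.4 mL × 0.476 mg/mL = 246.7584 mg
Stage 2: 74 mL/hr × 3.2 hr = 236.8 mL → 236.8 mL × 0.476 mg/mL = 112.7168 mg
Total = 246.7584 + 112.7168 = 359.4752 mg

359 mg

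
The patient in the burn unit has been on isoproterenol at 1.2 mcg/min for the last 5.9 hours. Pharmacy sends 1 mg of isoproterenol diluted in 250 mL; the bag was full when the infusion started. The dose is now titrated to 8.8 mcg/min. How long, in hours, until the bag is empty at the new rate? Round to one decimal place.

1.1 hours

Initial rate:
1.2 mcg/min × 60 min/hr = 72 mcg/hr
Concentration = 1 mg ÷ 250 mL = 0.004 mg/mL = 4 mcg/mL
Rate = 72 mcg/hr ÷ 4 mcg/mL = 18 mL/hr
Volume infused so far = 18 mL/hr × 5.9 hr = 106.2 mL
Volume remaining = 250 − 106.2 = 143.8 mL
New rate:
8.8 mcg/min × 60 min/hr = 528 mcg/hr
Rate = 528 mcg/hr ÷ 4 mcg/mL = 132 mL/hr
Time remaining = 143.8 mL ÷ 132 mL/hr = 1.089394 hr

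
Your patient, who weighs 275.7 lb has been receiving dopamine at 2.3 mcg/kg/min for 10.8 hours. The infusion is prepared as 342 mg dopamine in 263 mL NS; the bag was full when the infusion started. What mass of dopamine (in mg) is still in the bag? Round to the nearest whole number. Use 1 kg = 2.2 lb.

155 mg

Weight = 275.7 lb ÷ 2.2 lb/kg = 125.3182 kg
Dose = 2.3 mcg/kg/min × 125.3182 kg = 288.2318 mcg/min
288.2318 mcg/min × 60 min/hr = 17293.91 mcg/hr
Concentration = 342 mg ÷ 263 mL = 1.30038 mg/mL = 1300.38 mcg/mL
Rate = 17293.91 mcg/hr ÷ 1300.38 mcg/mL = 13.29912 mL/hr
Volume infused = 13.29912 mL/hr × 10.8 hr = 143.6305 mL
Volume remaining = 263 − 143.6305 = 119.3695 mL
Drug remaining = 119.3695 mL × 1300.38 mcg/mL = 155225.8 mcg = 155.2258 mg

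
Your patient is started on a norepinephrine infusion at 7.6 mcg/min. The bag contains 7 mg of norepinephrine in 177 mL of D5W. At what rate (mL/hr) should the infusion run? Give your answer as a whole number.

7.6 mcg/min × 60 min/hr = 456 mcg/hr
Concentration = 7 mg ÷ 177 mL = 0.03954802 mg/mL = 39.54802 mcg/mL
Rate = 456 mcg/hr ÷ 39.54802 mcg/mL = 11.53029 mL/hr

12 mL/hr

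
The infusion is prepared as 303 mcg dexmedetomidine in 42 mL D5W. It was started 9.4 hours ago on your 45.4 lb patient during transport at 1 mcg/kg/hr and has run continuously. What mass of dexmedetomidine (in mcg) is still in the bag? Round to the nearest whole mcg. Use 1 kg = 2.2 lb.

109 mcg

Weight = 45.4 lb ÷ 2.2 lb/kg = 20.63636 kg
Dose = 1 mcg/kg/hr × 20.63636 kg = 20.63636 mcg/hr
Concentration = 303 mcg ÷ 42 mL = 7.214286 mcg/mL
Rate = 20.63636 mcg/hr ÷ 7.214286 mcg/mL = 2.860486 mL/hr
Volume infused = 2.860486 mL/hr × 9.4 hr = 26.88857 mL
Volume remaining = 42 − 26.88857 = 15.11143 mL
Drug remaining = 15.11143 mL × 7.214286 mcg/mL = 109.0182 mcg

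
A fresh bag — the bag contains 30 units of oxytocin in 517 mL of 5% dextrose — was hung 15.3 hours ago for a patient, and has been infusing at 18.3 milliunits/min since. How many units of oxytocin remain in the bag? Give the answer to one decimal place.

18.3 milliunits/min × 60 min/hr = 1098 milliunits/hr
Concentration = 30 units ÷ 517 mL = 0.05802708 units/mL = 58.02708 milliunits/mL
Rate = 1098 milliunits/hr ÷ 58.02708 milliunits/mL = 18.9222 mL/hr
Volume infused = 18.9222 mL/hr × 15.3 hr = 289.5097 mL
Volume remaining = 517 − 289.5097 = 227.4903 mL
Drug remaining = 227.4903 mL × 58.02708 milliunits/mL = 13200.6 milliunits = 13.2006 units

13.2 units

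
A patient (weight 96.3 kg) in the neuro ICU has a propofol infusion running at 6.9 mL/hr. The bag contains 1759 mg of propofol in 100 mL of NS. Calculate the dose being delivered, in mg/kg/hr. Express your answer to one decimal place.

Concentration = 1759 mg ÷ 100 mL = 17.59 mg/mL
Drug rate = 6.9 mL/hr × 17.59 mg/mL = 121.371 mg/hr
121.371 mg/hr ÷ 96.3 kg = 1.260343 mg/kg/hr

1.3 mg/kg/hr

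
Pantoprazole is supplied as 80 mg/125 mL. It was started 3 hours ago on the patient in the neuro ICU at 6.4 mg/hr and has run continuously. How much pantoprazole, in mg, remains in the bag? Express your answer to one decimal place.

60.8 mg

Concentration = 80 mg ÷ 125 mL = 0.64 mg/mL
Rate = 6.4 mg/hr ÷ 0.64 mg/mL = 10 mL/hr
Volume infused = 10 mL/hr × 3 hr = 30 mL
Volume remaining = 125 − 30 = 95 mL
Drug remaining = 95 mL × 0.64 mg/mL = 60.8 mg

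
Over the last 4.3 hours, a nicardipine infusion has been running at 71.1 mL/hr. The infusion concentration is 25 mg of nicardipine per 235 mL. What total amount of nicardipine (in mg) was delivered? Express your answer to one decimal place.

32.5 mg

Concentration = 25 mg ÷ 235 mL = 0.106383 mg/mL
Drug rate = 71.1 mL/hr × 0.106383 mg/mL = 7.56383 mg/hr
Total = 7.56383 mg/hr × 4.3 hr = 32.52447 mg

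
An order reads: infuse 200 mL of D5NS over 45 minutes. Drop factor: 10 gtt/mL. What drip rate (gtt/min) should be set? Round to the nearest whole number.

200 mL ÷ (45 min) = 4.444444 mL/min
4.444444 mL/min × 10 gtt/mL = 44.44444 gtt/min

44 gtt/min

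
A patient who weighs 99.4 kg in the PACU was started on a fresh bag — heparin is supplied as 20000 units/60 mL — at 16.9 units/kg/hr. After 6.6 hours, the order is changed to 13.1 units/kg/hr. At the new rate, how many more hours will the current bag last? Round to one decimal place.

6.8 hours

Initial rate:
Dose = 16.9 units/kg/hr × 99.4 kg = 1679.86 units/hr
Concentration = 20000 units ÷ 60 mL = 333.3333 units/mL
Rate = 1679.86 units/hr ÷ 333.3333 units/mL = 5.03958 mL/hr
Volume infused so far = 5.03958 mL/hr × 6.6 hr = 33.26123 mL
Volume remaining = 60 − 33.26123 = 26.73877 mL
New rate:
Dose = 13.1 units/kg/hr × 99.4 kg = 1302.14 units/hr
Rate = 1302.14 units/hr ÷ 333.3333 units/mL = 3.90642 mL/hr
Time remaining = 26.73877 mL ÷ 3.90642 mL/hr = 6.844828 hr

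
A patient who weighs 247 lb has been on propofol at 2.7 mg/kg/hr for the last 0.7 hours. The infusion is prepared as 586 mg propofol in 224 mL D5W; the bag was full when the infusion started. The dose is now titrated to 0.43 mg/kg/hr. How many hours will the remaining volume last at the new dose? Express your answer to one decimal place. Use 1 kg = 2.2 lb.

Initial rate:
Weight = 247 lb ÷ 2.2 lb/kg = 112.2727 kg
Dose = 2.7 mg/kg/hr × 112.2727 kg = 303.1364 mg/hr
Concentration = 586 mg ÷ 224 mL = 2.616071 mg/mL
Rate = 303.1364 mg/hr ÷ 2.616071 mg/mL = 115.8747 mL/hr
Volume infused so far = 115.8747 mL/hr × 0.7 hr = 81.11226 mL
Volume remaining = 224 − 81.11226 = 142.8877 mL
New rate:
Dose = 0.43 mg/kg/hr × 112.2727 kg = 48.27727 mg/hr
Rate = 48.27727 mg/hr ÷ 2.616071 mg/mL = 18.45411 mL/hr
Time remaining = 142.8877 mL ÷ 18.45411 mL/hr = 7.742868 hr

7.7 hours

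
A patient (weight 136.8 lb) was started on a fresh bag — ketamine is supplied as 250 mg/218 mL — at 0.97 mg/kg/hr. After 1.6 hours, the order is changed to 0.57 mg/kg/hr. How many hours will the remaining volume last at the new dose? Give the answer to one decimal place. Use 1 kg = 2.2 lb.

4.3 hours

Initial rate:
Weight = 136.8 lb ÷ 2.2 lb/kg = 62.18182 kg
Dose = 0.97 mg/kg/hr × 62.18182 kg = 60.31636 mg/hr
Concentration = 250 mg ÷ 218 mL = 1.146789 mg/mL
Rate = 60.31636 mg/hr ÷ 1.146789 mg/mL = 52.59587 mL/hr
Volume infused so far = 52.59587 mL/hr × 1.6 hr = 84.15339 mL
Volume remaining = 218 − 84.15339 = 133.8466 mL
New rate:
Dose = 0.57 mg/kg/hr × 62.18182 kg = 35.44364 mg/hr
Rate = 35.44364 mg/hr ÷ 1.146789 mg/mL = 30.90685 mL/hr
Time remaining = 133.8466 mL ÷ 30.90685 mL/hr = 4.330645 hr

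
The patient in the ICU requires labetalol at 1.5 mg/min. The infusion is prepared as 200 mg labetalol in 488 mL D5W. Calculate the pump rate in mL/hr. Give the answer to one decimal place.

219.6 mL/hr

1.5 mg/min × 60 min/hr = 90 mg/hr
Concentration = 200 mg ÷ 488 mL = 0.4098361 mg/mL
Rate = 90 mg/hr ÷ 0.4098361 mg/mL = 219.6 mL/hr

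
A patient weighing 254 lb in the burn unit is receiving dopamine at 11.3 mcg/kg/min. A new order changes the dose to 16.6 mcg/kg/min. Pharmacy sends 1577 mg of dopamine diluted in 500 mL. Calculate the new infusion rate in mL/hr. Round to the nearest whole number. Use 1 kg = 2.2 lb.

36 mL/hr

Weight = 254 lb ÷ 2.2 lb/kg = 115.4545 kg
Dose = 16.6 mcg/kg/min × 115.4545 kg = 1916.545 mcg/min
1916.545 mcg/min × 60 min/hr = 114992.7 mcg/hr
Concentration = 1577 mg ÷ 500 mL = 3.154 mg/mL = 3154 mcg/mL
Rate = 114992.7 mcg/hr ÷ 3154 mcg/mL = 36.45933 mL/hr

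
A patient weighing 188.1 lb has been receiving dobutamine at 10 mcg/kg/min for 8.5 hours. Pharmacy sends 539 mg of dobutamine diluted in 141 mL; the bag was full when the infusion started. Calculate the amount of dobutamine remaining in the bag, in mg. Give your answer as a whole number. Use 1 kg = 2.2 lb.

Weight = 188.1 lb ÷ 2.2 lb/kg = 85.5 kg
Dose = 10 mcg/kg/min × 85.5 kg = 855 mcg/min
855 mcg/min × 60 min/hr = 51300 mcg/hr
Concentration = 539 mg ÷ 141 mL = 3.822695 mg/mL = 3822.695 mcg/mL
Rate = 51300 mcg/hr ÷ 3822.695 mcg/mL = 13.41985 mL/hr
Volume infused = 13.41985 mL/hr × 8.5 hr = 114.0687 mL
Volume remaining = 141 − 114.0687 = 26.93126 mL
Drug remaining = 26.93126 mL × 3822.695 mcg/mL = 102950 mcg = 102.95 mg

103 mg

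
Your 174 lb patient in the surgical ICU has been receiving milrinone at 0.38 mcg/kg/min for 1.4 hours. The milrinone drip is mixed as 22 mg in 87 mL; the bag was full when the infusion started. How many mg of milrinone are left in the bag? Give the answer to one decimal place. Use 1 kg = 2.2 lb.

Weight = 174 lb ÷ 2.2 lb/kg = 79.09091 kg
Dose = 0.38 mcg/kg/min × 79.09091 kg = 30.05455 mcg/min
30.05455 mcg/min × 60 min/hr = 1803.273 mcg/hr
Concentration = 22 mg ÷ 87 mL = 0.2528736 mg/mL = 252.8736 mcg/mL
Rate = 1803.273 mcg/hr ÷ 252.8736 mcg/mL = 7.131124 mL/hr
Volume infused = 7.131124 mL/hr × 1.4 hr = 9.983574 mL
Volume remaining = 87 − 9.983574 = 77.01643 mL
Drug remaining = 77.01643 mL × 252.8736 mcg/mL = 19475.42 mcg = 19.47542 mg

19.5 mg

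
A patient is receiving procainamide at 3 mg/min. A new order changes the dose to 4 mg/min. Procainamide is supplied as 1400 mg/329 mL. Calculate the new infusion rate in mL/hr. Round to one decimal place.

56.4 mL/hr

4 mg/min × 60 min/hr = 240 mg/hr
Concentration = 1400 mg ÷ 329 mL = 4.255319 mg/mL
Rate = 240 mg/hr ÷ 4.255319 mg/mL = 56.4 mL/hr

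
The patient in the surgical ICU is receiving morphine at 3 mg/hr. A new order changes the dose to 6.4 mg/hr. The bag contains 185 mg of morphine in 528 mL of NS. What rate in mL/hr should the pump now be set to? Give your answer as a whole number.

Concentration = 185 mg ÷ 528 mL = 0.3503788 mg/mL
Rate = 6.4 mg/hr ÷ 0.3503788 mg/mL = 18.26595 mL/hr

18 mL/hr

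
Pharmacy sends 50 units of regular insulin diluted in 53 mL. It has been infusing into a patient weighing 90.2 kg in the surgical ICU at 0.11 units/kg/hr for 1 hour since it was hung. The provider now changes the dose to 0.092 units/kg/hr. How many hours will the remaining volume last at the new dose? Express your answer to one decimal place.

4.8 hours

Initial rate:
Dose = 0.11 units/kg/hr × 90.2 kg = 9.922 units/hr
Concentration = 50 units ÷ 53 mL = 0.9433962 units/mL
Rate = 9.922 units/hr ÷ 0.9433962 units/mL = 10.51732 mL/hr
Volume infused so far = 10.51732 mL/hr × 1 hr = 10.51732 mL
Volume remaining = 53 − 10.51732 = 42.48268 mL
New rate:
Dose = 0.092 units/kg/hr × 90.2 kg = 8.2984 units/hr
Rate = 8.2984 units/hr ÷ 0.9433962 units/mL = 8.796304 mL/hr
Time remaining = 42.48268 mL ÷ 8.796304 mL/hr = 4.829606 hr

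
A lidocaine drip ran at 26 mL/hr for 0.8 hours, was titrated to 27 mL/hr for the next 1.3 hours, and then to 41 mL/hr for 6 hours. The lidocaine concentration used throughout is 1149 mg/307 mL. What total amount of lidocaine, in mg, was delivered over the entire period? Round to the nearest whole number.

1130 mg

Concentration = 1149 mg ÷ 307 mL = 3.742671 mg/mL
Stage 1: 26 mL/hr × 0.8 hr = 20.8 mL → 20.8 mL × 3.742671 mg/mL = 77.84756 mg
Stage 2: 27 mL/hr × 1.3 hr = 35.1 mL → 35.1 mL × 3.742671 mg/mL = 131.3678 mg
Stage 3: 41 mL/hr × 6 hr = 246 mL → 246 mL × 3.742671 mg/mL = 920.6971 mg
Total = 77.84756 + 131.3678 + 920.6971 = 1129.912 mg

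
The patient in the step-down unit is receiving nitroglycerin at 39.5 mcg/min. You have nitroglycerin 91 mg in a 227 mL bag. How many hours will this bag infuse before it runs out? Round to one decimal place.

39.5 mcg/min × 60 min/hr = 2370 mcg/hr
Concentration = 91 mg ÷ 227 mL = 0.4008811 mg/mL = 400.8811 mcg/mL
Rate = 2370 mcg/hr ÷ 400.8811 mcg/mL = 5.911978 mL/hr
Duration = 227 mL ÷ 5.911978 mL/hr = 38.39662 hr

38.4 hours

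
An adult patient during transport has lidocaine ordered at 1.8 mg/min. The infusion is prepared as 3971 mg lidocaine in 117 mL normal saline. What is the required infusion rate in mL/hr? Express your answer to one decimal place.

1.8 mg/min × 60 min/hr = 108 mg/hr
Concentration = 3971 mg ÷ 117 mL = 33.94017 mg/mL
Rate = 108 mg/hr ÷ 33.94017 mg/mL = 3.18207 mL/hr

3.2 mL/hr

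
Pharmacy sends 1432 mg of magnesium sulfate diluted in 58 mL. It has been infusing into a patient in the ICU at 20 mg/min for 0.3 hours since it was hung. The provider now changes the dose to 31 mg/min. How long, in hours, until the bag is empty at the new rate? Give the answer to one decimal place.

0.6 hours

Initial rate:
20 mg/min × 60 min/hr = 1200 mg/hr
Concentration = 1432 mg ÷ 58 mL = 24.68966 mg/mL
Rate = 1200 mg/hr ÷ 24.68966 mg/mL = 48.60335 mL/hr
Volume infused so far = 48.60335 mL/hr × 0.3 hr = 14.58101 mL
Volume remaining = 58 − 14.58101 = 43.41899 mL
New rate:
31 mg/min × 60 min/hr = 1860 mg/hr
Rate = 1860 mg/hr ÷ 24.68966 mg/mL = 75.3352 mL/hr
Time remaining = 43.41899 mL ÷ 75.3352 mL/hr = 0.5763441 hr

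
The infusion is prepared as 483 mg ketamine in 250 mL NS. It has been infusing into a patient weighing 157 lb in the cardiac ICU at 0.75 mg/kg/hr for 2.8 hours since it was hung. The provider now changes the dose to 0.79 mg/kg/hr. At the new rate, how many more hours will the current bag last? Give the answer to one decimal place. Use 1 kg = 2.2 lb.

5.9 hours

Initial rate:
Weight = 157 lb ÷ 2.2 lb/kg = 71.36364 kg
Dose = 0.75 mg/kg/hr × 71.36364 kg = 53.52273 mg/hr
Concentration = 483 mg ÷ 250 mL = 1.932 mg/mL
Rate = 53.52273 mg/hr ÷ 1.932 mg/mL = 27.70327 mL/hr
Volume infused so far = 27.70327 mL/hr × 2.8 hr = 77.56917 mL
Volume remaining = 250 − 77.56917 = 172.4308 mL
New rate:
Dose = 0.79 mg/kg/hr × 71.36364 kg = 56.37727 mg/hr
Rate = 56.37727 mg/hr ÷ 1.932 mg/mL = 29.18078 mL/hr
Time remaining = 172.4308 mL ÷ 29.18078 mL/hr = 5.909054 hr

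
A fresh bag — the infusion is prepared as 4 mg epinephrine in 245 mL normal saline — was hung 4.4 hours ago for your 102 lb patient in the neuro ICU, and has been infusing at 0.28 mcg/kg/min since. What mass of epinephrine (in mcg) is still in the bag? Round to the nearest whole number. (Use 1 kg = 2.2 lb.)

Weight = 102 lb ÷ 2.2 lb/kg = 46.36364 kg
Dose = 0.28 mcg/kg/min × 46.36364 kg = 12.98182 mcg/min
12.98182 mcg/min × 60 min/hr = 778.9091 mcg/hr
Concentration = 4 mg ÷ 245 mL = 0.01632653 mg/mL = 16.32653 mcg/mL
Rate = 778.9091 mcg/hr ÷ 16.32653 mcg/mL = 47.70818 mL/hr
Volume infused = 47.70818 mL/hr × 4.4 hr = 209.916 mL
Volume remaining = 245 − 209.916 = 35.084 mL
Drug remaining = 35.084 mL × 16.32653 mcg/mL = 572.8 mcg

573 mcg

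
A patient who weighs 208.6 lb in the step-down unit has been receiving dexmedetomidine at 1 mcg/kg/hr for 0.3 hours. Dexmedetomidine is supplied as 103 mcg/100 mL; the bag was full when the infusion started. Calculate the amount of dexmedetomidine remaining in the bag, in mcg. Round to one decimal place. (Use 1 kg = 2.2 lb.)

74.6 mcg

Weight = 208.6 lb ÷ 2.2 lb/kg = 94.81818 kg
Dose = 1 mcg/kg/hr × 94.81818 kg = 94.81818 mcg/hr
Concentration = 103 mcg ÷ 100 mL = 1.03 mcg/mL
Rate = 94.81818 mcg/hr ÷ 1.03 mcg/mL = 92.05649 mL/hr
Volume infused = 92.05649 mL/hr × 0.3 hr = 27.61695 mL
Volume remaining = 100 − 27.61695 = 72.38305 mL
Drug remaining = 72.38305 mL × 1.03 mcg/mL = 74.55455 mcg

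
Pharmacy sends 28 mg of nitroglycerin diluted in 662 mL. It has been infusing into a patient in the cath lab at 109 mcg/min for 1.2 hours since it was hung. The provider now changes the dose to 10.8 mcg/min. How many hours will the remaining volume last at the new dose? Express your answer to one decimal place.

31.1 hours

Initial rate:
109 mcg/min × 60 min/hr = 6540 mcg/hr
Concentration = 28 mg ÷ 662 mL = 0.04229607 mg/mL = 42.29607 mcg/mL
Rate = 6540 mcg/hr ÷ 42.29607 mcg/mL = 154.6243 mL/hr
Volume infused so far = 154.6243 mL/hr × 1.2 hr = 185.5491 mL
Volume remaining = 662 − 185.5491 = 476.4509 mL
New rate:
10.8 mcg/min × 60 min/hr = 648 mcg/hr
Rate = 648 mcg/hr ÷ 42.29607 mcg/mL = 15.32057 mL/hr
Time remaining = 476.4509 mL ÷ 15.32057 mL/hr = 31.09877 hr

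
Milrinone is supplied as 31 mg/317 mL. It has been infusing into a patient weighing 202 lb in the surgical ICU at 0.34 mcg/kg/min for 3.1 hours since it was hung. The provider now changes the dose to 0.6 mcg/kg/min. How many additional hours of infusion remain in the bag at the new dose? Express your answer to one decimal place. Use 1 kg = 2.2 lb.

Initial rate:
Weight = 202 lb ÷ 2.2 lb/kg = 91.81818 kg
Dose = 0.34 mcg/kg/min × 91.81818 kg = 31.21818 mcg/min
31.21818 mcg/min × 60 min/hr = 1873.091 mcg/hr
Concentration = 31 mg ÷ 317 mL = 0.0977918 mg/mL = 97.7918 mcg/mL
Rate = 1873.091 mcg/hr ÷ 97.7918 mcg/mL = 19.15387 mL/hr
Volume infused so far = 19.15387 mL/hr × 3.1 hr = 59.37698 mL
Volume remaining = 317 − 59.37698 = 257.623 mL
New rate:
Dose = 0.6 mcg/kg/min × 91.81818 kg = 55.09091 mcg/min
55.09091 mcg/min × 60 min/hr = 3305.455 mcg/hr
Rate = 3305.455 mcg/hr ÷ 97.7918 mcg/mL = 33.80094 mL/hr
Time remaining = 257.623 mL ÷ 33.80094 mL/hr = 7.621771 hr

7.6 hours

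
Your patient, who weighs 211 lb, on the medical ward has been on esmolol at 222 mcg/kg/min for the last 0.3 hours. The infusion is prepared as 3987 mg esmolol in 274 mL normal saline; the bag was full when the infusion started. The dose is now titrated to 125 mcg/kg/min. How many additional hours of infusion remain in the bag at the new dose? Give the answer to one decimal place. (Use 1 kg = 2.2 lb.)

Initial rate:
Weight = 211 lb ÷ 2.2 lb/kg = 95.90909 kg
Dose = 222 mcg/kg/min × 95.90909 kg = 21291.82 mcg/min
21291.82 mcg/min × 60 min/hr = 1277509 mcg/hr
Concentration = 3987 mg ÷ 274 mL = 14.55109 mg/mL = 14551.09 mcg/mL
Rate = 1277509 mcg/hr ÷ 14551.09 mcg/mL = 87.79471 mL/hr
Volume infused so far = 87.79471 mL/hr × 0.3 hr = 26.33841 mL
Volume remaining = 274 − 26.33841 = 247.6616 mL
New rate:
Dose = 125 mcg/kg/min × 95.90909 kg = 11988.64 mcg/min
11988.64 mcg/min × 60 min/hr = 719318.2 mcg/hr
Rate = 719318.2 mcg/hr ÷ 14551.09 mcg/mL = 49.43396 mL/hr
Time remaining = 247.6616 mL ÷ 49.43396 mL/hr = 5.009949 hr

5.0 hours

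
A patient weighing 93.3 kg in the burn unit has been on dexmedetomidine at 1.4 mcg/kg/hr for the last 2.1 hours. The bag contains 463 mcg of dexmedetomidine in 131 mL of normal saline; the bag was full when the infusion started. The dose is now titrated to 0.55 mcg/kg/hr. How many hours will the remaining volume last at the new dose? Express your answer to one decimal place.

3.7 hours

Initial rate:
Dose = 1.4 mcg/kg/hr × 93.3 kg = 130.62 mcg/hr
Concentration = 463 mcg ÷ 131 mL = 3.534351 mcg/mL
Rate = 130.62 mcg/hr ÷ 3.534351 mcg/mL = 36.95728 mL/hr
Volume infused so far = 36.95728 mL/hr × 2.1 hr = 77.61029 mL
Volume remaining = 131 − 77.61029 = 53.38971 mL
New rate:
Dose = 0.55 mcg/kg/hr × 93.3 kg = 51.315 mcg/hr
Rate = 51.315 mcg/hr ÷ 3.534351 mcg/mL = 14.51893 mL/hr
Time remaining = 53.38971 mL ÷ 14.51893 mL/hr = 3.677248 hr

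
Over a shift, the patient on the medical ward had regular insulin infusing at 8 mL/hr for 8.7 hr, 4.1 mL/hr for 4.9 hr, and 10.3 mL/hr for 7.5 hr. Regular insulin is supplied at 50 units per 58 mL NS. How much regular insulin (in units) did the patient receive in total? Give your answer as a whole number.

144 units

Concentration = 50 units ÷ 58 mL = 0.862069 units/mL
Stage 1: 8 mL/hr × 8.7 hr = 69.6 mL → 69.6 mL × 0.862069 units/mL = 60 units
Stage 2: 4.1 mL/hr × 4.9 hr = 20.09 mL → 20.09 mL × 0.862069 units/mL = 17.31897 units
Stage 3: 10.3 mL/hr × 7.5 hr = 77.25 mL → 77.25 mL × 0.862069 units/mL = 66.59483 units
Total = 60 + 17.31897 + 66.59483 = 143.9138 units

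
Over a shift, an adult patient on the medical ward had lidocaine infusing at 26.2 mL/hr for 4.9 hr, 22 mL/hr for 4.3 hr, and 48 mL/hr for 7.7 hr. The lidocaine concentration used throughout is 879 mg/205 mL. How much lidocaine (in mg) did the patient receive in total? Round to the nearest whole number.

Concentration = 879 mg ÷ 205 mL = 4.287805 mg/mL
Stage 1: 26.2 mL/hr × 4.9 hr = 128.38 mL → 128.38 mL × 4.287805 mg/mL = 550.4684 mg
Stage 2: 22 mL/hr × 4.3 hr = 94.6 mL → 94.6 mL × 4.287805 mg/mL = 405.6263 mg
Stage 3: 48 mL/hr × 7.7 hr = 369.6 mL → 369.6 mL × 4.287805 mg/mL = 1584.773 mg
Total = 550.4684 + 405.6263 + 1584.773 = 2540.867 mg

2541 mg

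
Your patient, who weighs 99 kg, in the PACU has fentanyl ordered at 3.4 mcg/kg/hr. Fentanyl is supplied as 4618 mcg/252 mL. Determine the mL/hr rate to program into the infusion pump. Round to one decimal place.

Dose = 3.4 mcg/kg/hr × 99 kg = 336.6 mcg/hr
Concentration = 4618 mcg ÷ 252 mL = 18.3254 mcg/mL
Rate = 336.6 mcg/hr ÷ 18.3254 mcg/mL = 18.36795 mL/hr

18.4 mL/hr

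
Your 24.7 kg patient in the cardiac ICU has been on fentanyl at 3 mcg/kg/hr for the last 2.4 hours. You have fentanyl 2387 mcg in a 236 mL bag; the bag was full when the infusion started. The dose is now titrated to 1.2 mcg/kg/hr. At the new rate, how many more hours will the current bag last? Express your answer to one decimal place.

Initial rate:
Dose = 3 mcg/kg/hr × 24.7 kg = 74.1 mcg/hr
Concentration = 2387 mcg ÷ 236 mL = 10.11441 mcg/mL
Rate = 74.1 mcg/hr ÷ 10.11441 mcg/mL = 7.326183 mL/hr
Volume infused so far = 7.326183 mL/hr × 2.4 hr = 17.58284 mL
Volume remaining = 236 − 17.58284 = 218.4172 mL
New rate:
Dose = 1.2 mcg/kg/hr × 24.7 kg = 29.64 mcg/hr
Rate = 29.64 mcg/hr ÷ 10.11441 mcg/mL = 2.930473 mL/hr
Time remaining = 218.4172 mL ÷ 2.930473 mL/hr = 74.53306 hr

74.5 hours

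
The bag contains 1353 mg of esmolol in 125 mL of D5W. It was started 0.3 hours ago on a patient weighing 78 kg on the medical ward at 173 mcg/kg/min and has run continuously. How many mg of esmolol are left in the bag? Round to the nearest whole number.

Dose = 173 mcg/kg/min × 78 kg = 13494 mcg/min
13494 mcg/min × 60 min/hr = 809640 mcg/hr
Concentration = 1353 mg ÷ 125 mL = 10.824 mg/mL = 10824 mcg/mL
Rate = 809640 mcg/hr ÷ 10824 mcg/mL = 74.80044 mL/hr
Volume infused = 74.80044 mL/hr × 0.3 hr = 22.44013 mL
Volume remaining = 125 − 22.44013 = 102.5599 mL
Drug remaining = 102.5599 mL × 10824 mcg/mL = 1110108 mcg = 1110.108 mg

1110 mg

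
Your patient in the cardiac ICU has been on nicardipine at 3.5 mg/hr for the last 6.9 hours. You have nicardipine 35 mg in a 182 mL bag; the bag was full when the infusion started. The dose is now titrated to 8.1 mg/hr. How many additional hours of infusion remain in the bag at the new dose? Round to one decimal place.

Initial rate:
Concentration = 35 mg ÷ 182 mL = 0.1923077 mg/mL
Rate = 3.5 mg/hr ÷ 0.1923077 mg/mL = 18.2 mL/hr
Volume infused so far = 18.2 mL/hr × 6.9 hr = 125.58 mL
Volume remaining = 182 − 125.58 = 56.42 mL
New rate:
Rate = 8.1 mg/hr ÷ 0.1923077 mg/mL = 42.12 mL/hr
Time remaining = 56.42 mL ÷ 42.12 mL/hr = 1.339506 hr

1.3 hours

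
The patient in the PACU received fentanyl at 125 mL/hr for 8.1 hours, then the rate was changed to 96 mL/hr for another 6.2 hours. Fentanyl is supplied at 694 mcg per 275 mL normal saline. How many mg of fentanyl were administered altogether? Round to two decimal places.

Concentration = 694 mcg ÷ 275 mL = 2.523636 mcg/mL
Stage 1: 125 mL/hr × 8.1 hr = 1012.5 mL → 1012.5 mL × 2.523636 mcg/mL = 2555.182 mcg
Stage 2: 96 mL/hr × 6.2 hr = 595.2 mL → 595.2 mL × 2.523636 mcg/mL = 1502.068 mcg
Total = 2555.182 + 1502.068 = 4057.25 mcg = 4.05725 mg

4.06 mg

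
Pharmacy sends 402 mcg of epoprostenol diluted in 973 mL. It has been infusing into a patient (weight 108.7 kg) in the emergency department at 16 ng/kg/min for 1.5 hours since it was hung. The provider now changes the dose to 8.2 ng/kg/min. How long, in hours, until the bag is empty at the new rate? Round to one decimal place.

4.6 hours

Initial rate:
Dose = 16 ng/kg/min × 108.7 kg = 1739.2 ng/min
1739.2 ng/min × 60 min/hr = 104352 ng/hr
Concentration = 402 mcg ÷ 973 mL = 0.4131552 mcg/mL = 413.1552 ng/mL
Rate = 104352 ng/hr ÷ 413.1552 ng/mL = 252.5734 mL/hr
Volume infused so far = 252.5734 mL/hr × 1.5 hr = 378.8601 mL
Volume remaining = 973 − 378.8601 = 594.1399 mL
New rate:
Dose = 8.2 ng/kg/min × 108.7 kg = 891.34 ng/min
891.34 ng/min × 60 min/hr = 53480.4 ng/hr
Rate = 53480.4 ng/hr ÷ 413.1552 ng/mL = 129.4439 mL/hr
Time remaining = 594.1399 mL ÷ 129.4439 mL/hr = 4.589943 hr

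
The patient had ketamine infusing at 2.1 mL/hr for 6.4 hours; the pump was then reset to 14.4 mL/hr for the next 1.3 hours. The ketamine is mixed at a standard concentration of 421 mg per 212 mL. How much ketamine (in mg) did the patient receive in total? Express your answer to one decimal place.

63.9 mg

Concentration = 421 mg ÷ 212 mL = 1.985849 mg/mL
Stage 1: 2.1 mL/hr × 6.4 hr = 13.44 mL → 13.44 mL × 1.985849 mg/mL = 26.68981 mg
Stage 2: 14.4 mL/hr × 1.3 hr = 18.72 mL → 18.72 mL × 1.985849 mg/mL = 37.17509 mg
Total = 26.68981 + 37.17509 = 63.86491 mg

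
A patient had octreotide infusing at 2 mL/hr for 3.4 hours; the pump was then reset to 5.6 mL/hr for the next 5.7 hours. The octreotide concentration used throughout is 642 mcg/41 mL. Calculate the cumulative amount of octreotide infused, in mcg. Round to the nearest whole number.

606 mcg

Concentration = 642 mcg ÷ 41 mL = 15.65854 mcg/mL
Stage 1: 2 mL/hr × 3.4 hr = 6.8 mL → 6.8 mL × 15.65854 mcg/mL = 106.478 mcg
Stage 2: 5.6 mL/hr × 5.7 hr = 31.92 mL → 31.92 mL × 15.65854 mcg/mL = 499.8205 mcg
Total = 106.478 + 499.8205 = 606.2985 mcg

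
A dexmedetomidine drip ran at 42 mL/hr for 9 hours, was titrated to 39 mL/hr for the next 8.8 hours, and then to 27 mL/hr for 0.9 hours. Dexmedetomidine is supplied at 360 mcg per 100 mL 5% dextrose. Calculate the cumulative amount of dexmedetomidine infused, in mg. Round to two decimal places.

Concentration = 360 mcg ÷ 100 mL = 3.6 mcg/mL
Stage 1: 42 mL/hr × 9 hr = 378 mL → 378 mL × 3.6 mcg/mL = 1360.8 mcg
Stage 2: 39 mL/hr × 8.8 hr = 343.2 mL → 343.2 mL × 3.6 mcg/mL = 1235.52 mcg
Stage 3: 27 mL/hr × 0.9 hr = 24.3 mL → 24.3 mL × 3.6 mcg/mL = 87.48 mcg
Total = 1360.8 + 1235.52 + 87.48 = 2683.8 mcg = 2.6838 mg

2.68 mg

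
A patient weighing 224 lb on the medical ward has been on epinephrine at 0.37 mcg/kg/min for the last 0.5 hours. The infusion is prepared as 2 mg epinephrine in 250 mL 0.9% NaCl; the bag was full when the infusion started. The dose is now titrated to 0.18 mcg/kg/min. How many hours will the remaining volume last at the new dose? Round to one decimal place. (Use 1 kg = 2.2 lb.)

Initial rate:
Weight = 224 lb ÷ 2.2 lb/kg = 101.8182 kg
Dose = 0.37 mcg/kg/min × 101.8182 kg = 37.67273 mcg/min
37.67273 mcg/min × 60 min/hr = 2260.364 mcg/hr
Concentration = 2 mg ÷ 250 mL = 0.008 mg/mL = 8 mcg/mL
Rate = 2260.364 mcg/hr ÷ 8 mcg/mL = 282.5455 mL/hr
Volume infused so far = 282.5455 mL/hr × 0.5 hr = 141.2727 mL
Volume remaining = 250 − 141.2727 = 108.7273 mL
New rate:
Dose = 0.18 mcg/kg/min × 101.8182 kg = 18.32727 mcg/min
18.32727 mcg/min × 60 min/hr = 1099.636 mcg/hr
Rate = 1099.636 mcg/hr ÷ 8 mcg/mL = 137.4545 mL/hr
Time remaining = 108.7273 mL ÷ 137.4545 mL/hr = 0.7910053 hr

0.8 hours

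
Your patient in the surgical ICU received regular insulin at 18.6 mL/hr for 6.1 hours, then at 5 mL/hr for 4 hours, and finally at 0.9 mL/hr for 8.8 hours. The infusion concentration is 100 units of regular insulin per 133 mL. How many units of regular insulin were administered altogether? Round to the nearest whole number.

Concentration = 100 units ÷ 133 mL = 0.7518797 units/mL
Stage 1: 18.6 mL/hr × 6.1 hr = 113.46 mL → 113.46 mL × 0.7518797 units/mL = 85.30827 units
Stage 2: 5 mL/hr × 4 hr = 20 mL → 20 mL × 0.7518797 units/mL = 15.03759 units
Stage 3: 0.9 mL/hr × 8.8 hr = 7.92 mL → 7.92 mL × 0.7518797 units/mL = 5.954887 units
Total = 85.30827 + 15.03759 + 5.954887 = 106.3008 units

106 units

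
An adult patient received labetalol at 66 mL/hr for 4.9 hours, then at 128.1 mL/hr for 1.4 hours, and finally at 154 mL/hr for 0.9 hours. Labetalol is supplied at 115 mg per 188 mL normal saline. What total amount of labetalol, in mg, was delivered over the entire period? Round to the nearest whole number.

392 mg

Concentration = 115 mg ÷ 188 mL = 0.6117021 mg/mL
Stage 1: 66 mL/hr × 4.9 hr = 323.4 mL → 323.4 mL × 0.6117021 mg/mL = 197.8245 mg
Stage 2: 128.1 mL/hr × 1.4 hr = 179.34 mL → 179.34 mL × 0.6117021 mg/mL = 109.7027 mg
Stage 3: 154 mL/hr × 0.9 hr = 138.6 mL → 138.6 mL × 0.6117021 mg/mL = 84.78191 mg
Total = 197.8245 + 109.7027 + 84.78191 = 392.309 mg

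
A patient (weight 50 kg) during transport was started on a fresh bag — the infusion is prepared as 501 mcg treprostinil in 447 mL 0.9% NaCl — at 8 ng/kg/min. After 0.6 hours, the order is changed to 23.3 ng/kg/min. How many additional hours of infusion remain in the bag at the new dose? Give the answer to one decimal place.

7.0 hours

Initial rate:
Dose = 8 ng/kg/min × 50 kg = 400 ng/min
400 ng/min × 60 min/hr = 24000 ng/hr
Concentration = 501 mcg ÷ 447 mL = 1.120805 mcg/mL = 1120.805 ng/mL
Rate = 24000 ng/hr ÷ 1120.805 ng/mL = 21.41317 mL/hr
Volume infused so far = 21.41317 mL/hr × 0.6 hr = 12.8479 mL
Volume remaining = 447 − 12.8479 = 434.1521 mL
New rate:
Dose = 23.3 ng/kg/min × 50 kg = 1165 ng/min
1165 ng/min × 60 min/hr = 69900 ng/hr
Rate = 69900 ng/hr ÷ 1120.805 ng/mL = 62.36587 mL/hr
Time remaining = 434.1521 mL ÷ 62.36587 mL/hr = 6.961373 hr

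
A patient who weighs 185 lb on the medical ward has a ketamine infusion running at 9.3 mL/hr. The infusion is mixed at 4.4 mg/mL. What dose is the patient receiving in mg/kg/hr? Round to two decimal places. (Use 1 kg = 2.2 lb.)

Weight = 185 lb ÷ 2.2 lb/kg = 84.09091 kg
Drug rate = 9.3 mL/hr × 4.4 mg/mL = 40.92 mg/hr
40.92 mg/hr ÷ 84.09091 kg = 0.4866162 mg/kg/hr

0.49 mg/kg/hr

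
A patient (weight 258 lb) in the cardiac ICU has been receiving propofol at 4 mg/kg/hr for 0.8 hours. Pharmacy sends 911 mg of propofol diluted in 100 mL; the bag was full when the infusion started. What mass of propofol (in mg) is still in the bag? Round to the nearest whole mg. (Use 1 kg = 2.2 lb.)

536 mg

Weight = 258 lb ÷ 2.2 lb/kg = 117.2727 kg
Dose = 4 mg/kg/hr × 117.2727 kg = 469.0909 mg/hr
Concentration = 911 mg ÷ 100 mL = 9.11 mg/mL
Rate = 469.0909 mg/hr ÷ 9.11 mg/mL = 51.49187 mL/hr
Volume infused = 51.49187 mL/hr × 0.8 hr = 41.19349 mL
Volume remaining = 100 − 41.19349 = 58.80651 mL
Drug remaining = 58.80651 mL × 9.11 mg/mL = 535.7273 mg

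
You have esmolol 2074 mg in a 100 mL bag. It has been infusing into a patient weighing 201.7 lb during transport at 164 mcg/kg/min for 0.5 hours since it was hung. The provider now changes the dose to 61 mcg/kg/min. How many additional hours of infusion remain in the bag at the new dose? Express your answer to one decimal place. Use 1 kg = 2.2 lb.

Initial rate:
Weight = 201.7 lb ÷ 2.2 lb/kg = 91.68182 kg
Dose = 164 mcg/kg/min × 91.68182 kg = 15035.82 mcg/min
15035.82 mcg/min × 60 min/hr = 902149.1 mcg/hr
Concentration = 2074 mg ÷ 100 mL = 20.74 mg/mL = 20740 mcg/mL
Rate = 902149.1 mcg/hr ÷ 20740 mcg/mL = 43.49803 mL/hr
Volume infused so far = 43.49803 mL/hr × 0.5 hr = 21.74901 mL
Volume remaining = 100 − 21.74901 = 78.25099 mL
New rate:
Dose = 61 mcg/kg/min × 91.68182 kg = 5592.591 mcg/min
5592.591 mcg/min × 60 min/hr = 335555.5 mcg/hr
Rate = 335555.5 mcg/hr ÷ 20740 mcg/mL = 16.17914 mL/hr
Time remaining = 78.25099 mL ÷ 16.17914 mL/hr = 4.836534 hr

4.8 hours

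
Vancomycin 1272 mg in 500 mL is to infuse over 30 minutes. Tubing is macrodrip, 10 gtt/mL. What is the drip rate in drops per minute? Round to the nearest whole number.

167 gtt/min

500 mL ÷ (30 min) = 16.66667 mL/min
16.66667 mL/min × 10 gtt/mL = 166.6667 gtt/min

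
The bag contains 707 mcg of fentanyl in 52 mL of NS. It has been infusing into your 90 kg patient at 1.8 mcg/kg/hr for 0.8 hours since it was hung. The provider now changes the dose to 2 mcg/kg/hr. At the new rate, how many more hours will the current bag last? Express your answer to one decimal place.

3.2 hours

Initial rate:
Dose = 1.8 mcg/kg/hr × 90 kg = 162 mcg/hr
Concentration = 707 mcg ÷ 52 mL = 13.59615 mcg/mL
Rate = 162 mcg/hr ÷ 13.59615 mcg/mL = 11.91513 mL/hr
Volume infused so far = 11.91513 mL/hr × 0.8 hr = 9.532107 mL
Volume remaining = 52 − 9.532107 = 42.46789 mL
New rate:
Dose = 2 mcg/kg/hr × 90 kg = 180 mcg/hr
Rate = 180 mcg/hr ÷ 13.59615 mcg/mL = 13.23904 mL/hr
Time remaining = 42.46789 mL ÷ 13.23904 mL/hr = 3.207778 hr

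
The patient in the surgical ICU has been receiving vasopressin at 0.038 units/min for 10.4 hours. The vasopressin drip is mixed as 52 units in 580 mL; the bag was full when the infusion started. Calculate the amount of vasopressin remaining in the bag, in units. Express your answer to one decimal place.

0.038 units/min × 60 min/hr = 2.28 units/hr
Concentration = 52 units ÷ 580 mL = 0.08965517 units/mL
Rate = 2.28 units/hr ÷ 0.08965517 units/mL = 25.43077 mL/hr
Volume infused = 25.43077 mL/hr × 10.4 hr = 264.48 mL
Volume remaining = 580 − 264.48 = 315.52 mL
Drug remaining = 315.52 mL × 0.08965517 units/mL = 28.288 units

28.3 units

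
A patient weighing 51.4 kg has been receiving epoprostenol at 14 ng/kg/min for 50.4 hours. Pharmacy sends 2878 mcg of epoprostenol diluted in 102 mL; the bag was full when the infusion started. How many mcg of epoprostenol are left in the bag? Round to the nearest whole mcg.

702 mcg

Dose = 14 ng/kg/min × 51.4 kg = 719.6 ng/min
719.6 ng/min × 60 min/hr = 43176 ng/hr
Concentration = 2878 mcg ÷ 102 mL = 28.21569 mcg/mL = 28215.69 ng/mL
Rate = 43176 ng/hr ÷ 28215.69 ng/mL = 1.530213 mL/hr
Volume infused = 1.530213 mL/hr × 50.4 hr = 77.12272 mL
Volume remaining = 102 − 77.12272 = 24.87728 mL
Drug remaining = 24.87728 mL × 28215.69 ng/mL = 701929.6 ng = 701.9296 mcg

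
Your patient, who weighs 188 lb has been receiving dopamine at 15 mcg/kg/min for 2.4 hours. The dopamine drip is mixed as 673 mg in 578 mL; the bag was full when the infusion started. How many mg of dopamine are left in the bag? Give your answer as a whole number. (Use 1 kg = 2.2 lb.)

488 mg

Weight = 188 lb ÷ 2.2 lb/kg = 85.45455 kg
Dose = 15 mcg/kg/min × 85.45455 kg = 1281.818 mcg/min
1281.818 mcg/min × 60 min/hr = 76909.09 mcg/hr
Concentration = 673 mg ÷ 578 mL = 1.16436 mg/mL = 1164.36 mcg/mL
Rate = 76909.09 mcg/hr ÷ 1164.36 mcg/mL = 66.05268 mL/hr
Volume infused = 66.05268 mL/hr × 2.4 hr = 158.5264 mL
Volume remaining = 578 − 158.5264 = 419.4736 mL
Drug remaining = 419.4736 mL × 1164.36 mcg/mL = 488418.2 mcg = 488.4182 mg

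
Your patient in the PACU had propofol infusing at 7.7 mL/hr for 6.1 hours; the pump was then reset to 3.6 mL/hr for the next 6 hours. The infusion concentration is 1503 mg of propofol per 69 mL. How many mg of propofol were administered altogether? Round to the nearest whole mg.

Concentration = 1503 mg ÷ 69 mL = 21.78261 mg/mL
Stage 1: 7.7 mL/hr × 6.1 hr = 46.97 mL → 46.97 mL × 21.78261 mg/mL = 1023.129 mg
Stage 2: 3.6 mL/hr × 6 hr = 21.6 mL → 21.6 mL × 21.78261 mg/mL = 470.5043 mg
Total = 1023.129 + 470.5043 = 1493.633 mg

1494 mg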